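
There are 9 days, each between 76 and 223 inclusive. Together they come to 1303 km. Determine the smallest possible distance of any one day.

To make one day as small as possible, make the other 8 as large as possible.
The other 8 can take up 8 × 223 = 1784 ≥ 1303 − 76, so one day can sit at its floor of 76.
Achievable: one at 76 and the other 8 totalling 1227, which fits since 8 × 76 ≤ 1227 ≤ 8 × 223.

76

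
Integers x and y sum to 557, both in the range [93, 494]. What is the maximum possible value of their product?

With x + y fixed, xy peaks when the two are closest together.
Taking x = 278 and y = 279 (both in [93, 494]) gives xy = 77562.

77562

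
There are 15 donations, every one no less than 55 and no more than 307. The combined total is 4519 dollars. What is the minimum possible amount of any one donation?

To make one donation as small as possible, make the other 14 as large as possible.
The other 14 contribute at most 14 × 307 = 4298, leaving at least 4519 − 4298 = 221.
Since 221 ≥ 55, this is achievable: one at 221 and 14 at 307.

221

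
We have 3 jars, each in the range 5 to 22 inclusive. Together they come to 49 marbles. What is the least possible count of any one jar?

Minimizing one value means maximizing the remaining 2.
The other 2 contribute at most 2 × 22 = 44, leaving at least 49 − 44 = 5.
Since 5 ≥ 5, this is achievable: one at 5 and 2 at 22.

5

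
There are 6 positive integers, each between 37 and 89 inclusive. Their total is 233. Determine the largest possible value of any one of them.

To make one integer as large as possible, make the other 5 as small as possible.
The other 5 contribute at least 5 × 37 = 185, leaving at most 233 − 185 = 48.
Since 48 ≤ 89, this is achievable: one at 48 and 5 at 37.

48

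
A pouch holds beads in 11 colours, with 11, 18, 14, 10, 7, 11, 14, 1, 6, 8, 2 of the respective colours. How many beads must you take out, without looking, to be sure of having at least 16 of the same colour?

100

In the worst case you take as many as possible of each colour without reaching 16: 11 + 15 + 14 + 10 + 7 + 11 + 14 + 1 + 6 + 8 + 2 = 99.
The next one must give 16 of some colour, so 99 + 1 = 100.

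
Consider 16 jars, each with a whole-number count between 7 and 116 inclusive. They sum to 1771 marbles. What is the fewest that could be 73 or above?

If only k of them are at least 73, the other 16 − k are at most 72, so the total is at most k·116 + (16 − k)·72.
This must reach 1771, so k·116 + (16 − k)·72 ≥ 1771, giving k ≥ 15.
Exactly 15 works: 15 values at 116 and 1 at 72 total 1812; lower one of the high values by 41 (still ≥ 73) to hit 1771.

15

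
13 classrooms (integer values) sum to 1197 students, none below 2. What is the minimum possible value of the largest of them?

93

Some value must be at least ⌈1197/13⌉ = 93, since 13 × 92 = 1196 < 1197.
Achievable: 1 of them at 93 and 12 at 92 total 1197.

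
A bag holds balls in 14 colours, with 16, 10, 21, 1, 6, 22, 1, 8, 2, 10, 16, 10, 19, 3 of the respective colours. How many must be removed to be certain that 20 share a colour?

141

In the worst case you take as many as possible of each colour without reaching 20: 16 + 10 + 19 + 1 + 6 + 19 + 1 + 8 + 2 + 10 + 16 + 10 + 19 + 3 = 140.
The next one must give 20 of some colour, so 140 + 1 = 141.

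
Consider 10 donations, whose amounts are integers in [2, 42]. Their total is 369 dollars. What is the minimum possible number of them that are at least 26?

Suppose at most 10 − j of them reach 26; then j values are ≤ 25 and the rest ≤ 42.
The total is then ≤ 25·j + 42·(10 − j) = 420 − 17j. For this to be ≥ 369 we need j ≤ 3, so at least 10 − 3 = 7 must reach 26.
Exactly 7 works: 7 values at 42 and 3 at 25 total 369.

7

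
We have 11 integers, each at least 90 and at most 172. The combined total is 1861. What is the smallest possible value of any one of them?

141

Minimizing one value means maximizing the remaining 10.
The other 10 contribute at most 10 × 172 = 1720, leaving at least 1861 − 1720 = 141.
Since 141 ≥ 90, this is achievable: one at 141 and 10 at 172.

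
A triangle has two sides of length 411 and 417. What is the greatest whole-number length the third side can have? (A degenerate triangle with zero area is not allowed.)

827

The third side must be less than 411 + 417 = 828.
The largest integer below 828 is 827.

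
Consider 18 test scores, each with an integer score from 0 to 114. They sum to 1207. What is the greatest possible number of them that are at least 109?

With k values at 109 or above and the rest at least 0, the sum is at least 0 + 109k.
Since the sum is 1207, we need 109k ≤ 1207, i.e. k ≤ 11.
k = 11 is achieved by 11 values at 109 and 7 at 0, total 1199; add 8 to one value (staying below 109) to reach 1207.

11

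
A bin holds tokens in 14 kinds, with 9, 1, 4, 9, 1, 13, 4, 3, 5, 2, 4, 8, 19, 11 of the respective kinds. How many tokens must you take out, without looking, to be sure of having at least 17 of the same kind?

91

In the worst case you take as many as possible of each kind without reaching 17: 9 + 1 + 4 + 9 + 1 + 13 + 4 + 3 + 5 + 2 + 4 + 8 + 16 + 11 = 90.
The next one must give 17 of some kind, so 90 + 1 = 91.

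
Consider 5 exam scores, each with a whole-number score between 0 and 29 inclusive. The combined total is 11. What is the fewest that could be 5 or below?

Let j be the number exceeding 5. Then the total is ≥ 6·j + 0·(5 − j) = 0 + 6j.
So 6j ≤ 11 and j ≤ 1; hence at least 5 − 1 = 4 are ≤ 5.
Exactly 4 works: 4 values at 0 and 1 at 6 total 6; raise one of the low values by 5 (still ≤ 5) to hit 11.

4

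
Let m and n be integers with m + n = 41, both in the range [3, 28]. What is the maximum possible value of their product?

With m + n fixed, mn peaks when the two are closest together.
Taking m = 20 and n = 21 (both in [3, 28]) gives mn = 420.

420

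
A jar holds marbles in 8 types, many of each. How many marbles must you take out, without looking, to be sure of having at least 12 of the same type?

89

In the worst case you draw 11 of each of the 8 types: 8 × 11 = 88.
One more forces 12 of some type, so 88 + 1 = 89.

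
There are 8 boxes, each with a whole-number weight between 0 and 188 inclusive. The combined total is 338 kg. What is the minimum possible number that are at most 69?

Let j be the number exceeding 69. Then the total is ≥ 70·j + 0·(8 − j) = 0 + 70j.
So 70j ≤ 338 and j ≤ 4; hence at least 8 − 4 = 4 are ≤ 69.
Exactly 4 works: 4 values at 0 and 4 at 70 total 280; raise one of the low values by 58 (still ≤ 69) to hit 338.

4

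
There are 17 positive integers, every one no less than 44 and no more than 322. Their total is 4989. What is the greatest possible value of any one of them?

Maximizing one value means minimizing the remaining 16.
The other 16 contribute at least 16 × 44 = 704, leaving at most 4989 − 704 = 4285.
But each integer is capped at 322, so the maximum is 322.
Achievable: one at 322 and the other 16 totalling 4667, which fits since 16 × 44 ≤ 4667 ≤ 16 × 322.

322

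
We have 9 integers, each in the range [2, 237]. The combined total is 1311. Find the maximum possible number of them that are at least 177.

With k values at 177 or above and the rest at least 2, the sum is at least 18 + 175k.
Since the sum is 1311, we need 175k ≤ 1293, i.e. k ≤ 7.
k = 7 is achieved by 7 values at 177 and 2 at 2, total 1243; add 68 to one value (staying below 177) to reach 1311.

7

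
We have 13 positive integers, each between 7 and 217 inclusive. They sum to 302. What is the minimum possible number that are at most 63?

Each value above 63 is at least 64, contributing at least 64 − 7 = 57 above the floor 7.
The sum exceeds the floor total 91 by 211, so at most ⌊211/57⌋ = 3 exceed 63, and at least 10 are ≤ 63.
Exactly 10 works: 10 values at 7 and 3 at 64 total 262; raise one of the low values by 40 (still ≤ 63) to hit 302.

10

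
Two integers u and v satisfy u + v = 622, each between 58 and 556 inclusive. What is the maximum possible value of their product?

96721

uv = u(622 − u) is maximized when u is as near 622/2 as the bounds allow.
Taking u = 311 and v = 311 (both in [58, 556]) gives uv = 96721.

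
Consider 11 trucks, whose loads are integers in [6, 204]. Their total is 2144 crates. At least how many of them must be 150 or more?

10

Each value short of 150 is at most 149, costing at least 204 − 149 = 55 against the maximum total of 2244.
We can afford to lose at most 2244 − 2144 = 100, so at most ⌊100/55⌋ = 1 fall short, and at least 10 are ≥ 150.
Exactly 10 works: 10 values at 204 and 1 at 149 total 2189; lower one of the high values by 45 (still ≥ 150) to hit 2144.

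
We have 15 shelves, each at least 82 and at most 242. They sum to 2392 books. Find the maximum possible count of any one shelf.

To make one shelf as large as possible, make the other 14 as small as possible.
The other 14 contribute at least 14 × 82 = 1148, leaving at most 2392 − 1148 = 1244.
But each shelf is capped at 242, so the maximum is 242.
Achievable: one at 242 and the other 14 totalling 2150, which fits since 14 × 82 ≤ 2150 ≤ 14 × 242.

242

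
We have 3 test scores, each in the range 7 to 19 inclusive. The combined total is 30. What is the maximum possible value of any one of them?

Maximizing one value means minimizing the remaining 2.
The other 2 contribute at least 2 × 7 = 14, leaving at most 30 − 14 = 16.
Since 16 ≤ 19, this is achievable: one at 16 and 2 at 7.

16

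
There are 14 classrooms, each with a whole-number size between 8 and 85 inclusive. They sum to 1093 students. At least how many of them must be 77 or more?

Each value short of 77 is at most 76, costing at least 85 − 76 = 9 against the maximum total of 1190.
We can afford to lose at most 1190 − 1093 = 97, so at most ⌊97/9⌋ = 10 fall short, and at least 4 are ≥ 77.
Exactly 4 works: 4 values at 85 and 10 at 76 total 1100; lower one of the high values by 7 (still ≥ 77) to hit 1093.

4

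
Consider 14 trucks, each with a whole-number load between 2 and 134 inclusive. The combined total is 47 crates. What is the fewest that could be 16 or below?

Each value above 16 is at least 17, contributing at least 17 − 2 = 15 above the floor 2.
The sum exceeds the floor total 28 by 19, so at most ⌊19/15⌋ = 1 exceed 16, and at least 13 are ≤ 16.
Exactly 13 works: 13 values at 2 and 1 at 17 total 43; raise one of the low values by 4 (still ≤ 16) to hit 47.

13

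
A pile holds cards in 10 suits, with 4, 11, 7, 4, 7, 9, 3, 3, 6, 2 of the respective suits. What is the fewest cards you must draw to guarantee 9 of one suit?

53

In the worst case you take as many as possible of each suit without reaching 9: 4 + 8 + 7 + 4 + 7 + 8 + 3 + 3 + 6 + 2 = 52.
The next one must give 9 of some suit, so 52 + 1 = 53.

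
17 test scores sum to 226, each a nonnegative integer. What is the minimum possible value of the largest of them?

14

The average is 226/17 > 13, so not all 17 can be 13 or less; the largest is ≥ 14.
Taking 12 copies of 13 and 5 copies of 14 gives exactly 226, so 14 is attained.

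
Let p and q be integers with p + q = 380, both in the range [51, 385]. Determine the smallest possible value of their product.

Since p + q is fixed, pushing one of them to its bound minimizes the product.
At the endpoint p = 51, q = 380 − 51 = 329, so pq = 51 × 329 = 16779.

16779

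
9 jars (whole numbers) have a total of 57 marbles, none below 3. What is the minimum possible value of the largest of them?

7

The 9 values sum to 57, so their maximum is at least ⌈57/9⌉ = 7.
Equality holds with 3 values of 7 and 6 values of 6.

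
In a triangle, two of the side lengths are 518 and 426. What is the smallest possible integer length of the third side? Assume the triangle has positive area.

93

The third side must exceed |518 − 426| = 92.
The smallest integer above 92 is 93.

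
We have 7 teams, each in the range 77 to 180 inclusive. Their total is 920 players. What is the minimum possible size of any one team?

77

Minimizing one value means maximizing the remaining 6.
The other 6 can take up 6 × 180 = 1080 ≥ 920 − 77, so one team can sit at its floor of 77.
Achievable: one at 77 and the other 6 totalling 843, which fits since 6 × 77 ≤ 843 ≤ 6 × 180.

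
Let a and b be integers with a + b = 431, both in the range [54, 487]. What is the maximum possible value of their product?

46440

ab = a(431 − a) is maximized when a is as near 431/2 as the bounds allow.
Taking a = 215 and b = 216 (both in [54, 487]) gives ab = 46440.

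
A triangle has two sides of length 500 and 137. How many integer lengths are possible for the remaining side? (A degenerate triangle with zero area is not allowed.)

The triangle inequality gives |500 − 137| < c < 500 + 137, i.e. 363 < c < 637.
So c can be any integer from 364 to 636: 273 values.

273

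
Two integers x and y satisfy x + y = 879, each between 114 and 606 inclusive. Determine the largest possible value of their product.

193160

For a fixed sum, the product xy is largest when x and y are as close as possible.
Taking x = 439 and y = 440 (both in [114, 606]) gives xy = 193160.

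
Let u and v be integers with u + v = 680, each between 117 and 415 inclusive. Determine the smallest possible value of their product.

Since u + v is fixed, pushing one of them to its bound minimizes the product.
At the endpoint u = 265, v = 680 − 265 = 415, so uv = 265 × 415 = 109975.

109975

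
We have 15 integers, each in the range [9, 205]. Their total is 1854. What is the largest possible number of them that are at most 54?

Suppose k of them are at most 54. Those contribute at most 54 each and the rest at most 205 each.
So the total is at most 54k + 205(15 − k) = 3075 − 151k. This must still be ≥ 1854, so k ≤ 8.
k = 8 is achieved by 8 values at 54 and 7 at 205, total 1867; lower one of the 205's by 13 (still > 54) to reach 1854.

8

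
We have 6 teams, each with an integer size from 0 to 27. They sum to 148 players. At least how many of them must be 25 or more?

2

Suppose at most 6 − j of them reach 25; then j values are ≤ 24 and the rest ≤ 27.
The total is then ≤ 24·j + 27·(6 − j) = 162 − 3j. For this to be ≥ 148 we need j ≤ 4, so at least 6 − 4 = 2 must reach 25.
Exactly 2 works: 2 values at 27 and 4 at 24 total 150; lower one of the high values by 2 (still ≥ 25) to hit 148.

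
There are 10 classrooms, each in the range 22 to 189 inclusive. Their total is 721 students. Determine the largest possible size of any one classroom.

To make one classroom as large as possible, make the other 9 as small as possible.
The other 9 contribute at least 9 × 22 = 198, leaving at most 721 − 198 = 523.
But each classroom is capped at 189, so the maximum is 189.
Achievable: one at 189 and the other 9 totalling 532, which fits since 9 × 22 ≤ 532 ≤ 9 × 189.

189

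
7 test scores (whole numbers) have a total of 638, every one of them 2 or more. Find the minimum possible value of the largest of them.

92

Some value must be at least ⌈638/7⌉ = 92, since 7 × 91 = 637 < 638.
Equality holds with 1 value of 92 and 6 values of 91.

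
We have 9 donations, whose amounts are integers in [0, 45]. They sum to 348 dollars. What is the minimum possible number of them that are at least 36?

4

If only k of them are at least 36, the other 9 − k are at most 35, so the total is at most k·45 + (9 − k)·35.
This must reach 348, so k·45 + (9 − k)·35 ≥ 348, giving k ≥ 4.
Exactly 4 works: 4 values at 45 and 5 at 35 total 355; lower one of the high values by 7 (still ≥ 36) to hit 348.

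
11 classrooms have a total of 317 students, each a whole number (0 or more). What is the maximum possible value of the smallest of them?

If every one of the 11 were at least 29, the total would be at least 11 × 29 = 319 > 317.
Equality holds with 2 values of 28 and 9 values of 29.

28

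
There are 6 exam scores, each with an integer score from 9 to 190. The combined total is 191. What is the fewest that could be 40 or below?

Each value above 40 is at least 41, contributing at least 41 − 9 = 32 above the floor 9.
The sum exceeds the floor total 54 by 137, so at most ⌊137/32⌋ = 4 exceed 40, and at least 2 are ≤ 40.
Exactly 2 works: 2 values at 9 and 4 at 41 total 182; raise one of the low values by 9 (still ≤ 40) to hit 191.

2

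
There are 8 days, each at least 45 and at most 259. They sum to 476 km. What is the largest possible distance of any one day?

161

Maximizing one value means minimizing the remaining 7.
The other 7 contribute at least 7 × 45 = 315, leaving at most 476 − 315 = 161.
Since 161 ≤ 259, this is achievable: one at 161 and 7 at 45.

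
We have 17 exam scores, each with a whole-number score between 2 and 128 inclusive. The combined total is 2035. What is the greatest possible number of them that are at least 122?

16

If k of the values are ≥ 122, the total is ≥ 122k + 2(17 − k).
Setting 122k + 2(17 − k) ≤ 2035 gives 120k ≤ 2001, so k ≤ 16.
k = 16 is achieved by 16 values at 122 and 1 at 2, total 1954; add 81 to one value (staying below 122) to reach 2035.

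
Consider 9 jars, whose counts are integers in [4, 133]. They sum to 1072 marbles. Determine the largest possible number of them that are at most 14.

1

Suppose k of them are at most 14. Those contribute at most 14 each and the rest at most 133 each.
So the total is at most 14k + 133(9 − k) = 1197 − 119k. This must still be ≥ 1072, so k ≤ 1.
k = 1 is achieved by 1 value at 14 and 8 at 133, total 1078; lower one of the 133's by 6 (still > 14) to reach 1072.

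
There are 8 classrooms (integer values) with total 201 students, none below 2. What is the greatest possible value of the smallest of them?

25

The 8 values sum to 201, so their minimum is at most ⌊201/8⌋ = 25.
Equality holds with 7 values of 25 and 1 value of 26.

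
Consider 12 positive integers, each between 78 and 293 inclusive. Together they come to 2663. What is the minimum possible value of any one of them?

78

To make one integer as small as possible, make the other 11 as large as possible.
The other 11 can take up 11 × 293 = 3223 ≥ 2663 − 78, so one integer can sit at its floor of 78.
Achievable: one at 78 and the other 11 totalling 2585, which fits since 11 × 78 ≤ 2585 ≤ 11 × 293.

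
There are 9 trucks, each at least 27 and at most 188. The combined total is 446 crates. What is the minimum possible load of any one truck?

27

Minimizing one value means maximizing the remaining 8.
The other 8 can take up 8 × 188 = 1504 ≥ 446 − 27, so one truck can sit at its floor of 27.
Achievable: one at 27 and the other 8 totalling 419, which fits since 8 × 27 ≤ 419 ≤ 8 × 188.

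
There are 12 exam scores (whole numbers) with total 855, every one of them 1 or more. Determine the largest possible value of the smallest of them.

The average is 855/12 < 72, so some value is ≤ 71.
Equality holds with 9 values of 71 and 3 values of 72.

71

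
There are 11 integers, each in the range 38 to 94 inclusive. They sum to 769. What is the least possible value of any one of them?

To make one integer as small as possible, make the other 10 as large as possible.
The other 10 can take up 10 × 94 = 940 ≥ 769 − 38, so one integer can sit at its floor of 38.
Achievable: one at 38 and the other 10 totalling 731, which fits since 10 × 38 ≤ 731 ≤ 10 × 94.

38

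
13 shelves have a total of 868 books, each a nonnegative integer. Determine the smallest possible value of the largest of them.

67

If every one of the 13 were at most 66, the total would be at most 13 × 66 = 858 < 868.
Achievable: 10 of them at 67 and 3 at 66 total 868.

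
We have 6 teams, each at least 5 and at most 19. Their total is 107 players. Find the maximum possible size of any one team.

19

To make one team as large as possible, make the other 5 as small as possible.
The other 5 contribute at least 5 × 5 = 25, leaving at most 107 − 25 = 82.
But each team is capped at 19, so the maximum is 19.
Achievable: one at 19 and the other 5 totalling 88, which fits since 5 × 5 ≤ 88 ≤ 5 × 19.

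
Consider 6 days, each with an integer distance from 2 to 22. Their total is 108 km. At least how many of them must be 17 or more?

Suppose at most 6 − j of them reach 17; then j values are ≤ 16 and the rest ≤ 22.
The total is then ≤ 16·j + 22·(6 − j) = 132 − 6j. For this to be ≥ 108 we need j ≤ 4, so at least 6 − 4 = 2 must reach 17.
Exactly 2 works: 2 values at 22 and 4 at 16 total 108.

2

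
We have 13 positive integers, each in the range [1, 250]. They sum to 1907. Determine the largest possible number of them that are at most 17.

5

Each value at 17 or below falls at least 250 − 17 = 233 short of the ceiling 250.
The ceiling total is 13 × 250 = 3250, and we need 1907, so at most ⌊(3250 − 1907)/233⌋ = 5 can be that low.
k = 5 is achieved by 5 values at 17 and 8 at 250, total 2085; lower one of the 250's by 178 (still > 17) to reach 1907.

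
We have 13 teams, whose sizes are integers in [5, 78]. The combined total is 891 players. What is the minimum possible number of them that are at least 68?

If only k of them are at least 68, the other 13 − k are at most 67, so the total is at most k·78 + (13 − k)·67.
This must reach 891, so k·78 + (13 − k)·67 ≥ 891, giving k ≥ 2.
Exactly 2 works: 2 values at 78 and 11 at 67 total 893; lower one of the high values by 2 (still ≥ 68) to hit 891.

2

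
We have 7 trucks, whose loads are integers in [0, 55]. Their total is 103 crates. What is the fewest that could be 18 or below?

Each value above 18 is at least 19, contributing at least 19 − 0 = 19 above the floor 0.
The sum exceeds the floor total 0 by 103, so at most ⌊103/19⌋ = 5 exceed 18, and at least 2 are ≤ 18.
Exactly 2 works: 2 values at 0 and 5 at 19 total 95; raise one of the low values by 8 (still ≤ 18) to hit 103.

2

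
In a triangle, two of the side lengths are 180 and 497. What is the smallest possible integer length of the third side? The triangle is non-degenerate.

318

The third side must exceed |180 − 497| = 317.
The smallest integer above 317 is 318.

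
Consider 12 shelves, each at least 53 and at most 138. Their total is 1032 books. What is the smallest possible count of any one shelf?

To make one shelf as small as possible, make the other 11 as large as possible.
The other 11 can take up 11 × 138 = 1518 ≥ 1032 − 53, so one shelf can sit at its floor of 53.
Achievable: one at 53 and the other 11 totalling 979, which fits since 11 × 53 ≤ 979 ≤ 11 × 138.

53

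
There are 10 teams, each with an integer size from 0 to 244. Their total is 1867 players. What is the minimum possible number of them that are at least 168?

3

If only k of them are at least 168, the other 10 − k are at most 167, so the total is at most k·244 + (10 − k)·167.
This must reach 1867, so k·244 + (10 − k)·167 ≥ 1867, giving k ≥ 3.
Exactly 3 works: 3 values at 244 and 7 at 167 total 1901; lower one of the high values by 34 (still ≥ 168) to hit 1867.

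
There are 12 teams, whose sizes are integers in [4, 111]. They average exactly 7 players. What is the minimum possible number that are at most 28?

11

The total is 12 × 7 = 84.
If only k of them are at most 28, the other 12 − k are at least 29, so the total is at least (12 − k)·29 + k·4.
This is ≤ 84, so (12 − k)·29 + 4k ≤ 84, which gives k ≥ 11.
Exactly 11 works: 11 values at 4 and 1 at 29 total 73; raise one of the low values by 11 (still ≤ 28) to hit 84.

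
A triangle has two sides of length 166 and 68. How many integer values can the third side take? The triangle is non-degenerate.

The triangle inequality gives |166 − 68| < c < 166 + 68, i.e. 98 < c < 234.
So c can be any integer from 99 to 233: 135 values.

135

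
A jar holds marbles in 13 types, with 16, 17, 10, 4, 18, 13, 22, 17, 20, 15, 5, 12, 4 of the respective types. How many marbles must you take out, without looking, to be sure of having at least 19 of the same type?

168

In the worst case you take as many as possible of each type without reaching 19: 16 + 17 + 10 + 4 + 18 + 13 + 18 + 17 + 18 + 15 + 5 + 12 + 4 = 167.
The next one must give 19 of some type, so 167 + 1 = 168.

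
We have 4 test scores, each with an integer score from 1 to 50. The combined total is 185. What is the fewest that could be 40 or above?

3

Each value short of 40 is at most 39, costing at least 50 − 39 = 11 against the maximum total of 200.
We can afford to lose at most 200 − 185 = 15, so at most ⌊15/11⌋ = 1 fall short, and at least 3 are ≥ 40.
Exactly 3 works: 3 values at 50 and 1 at 39 total 189; lower one of the high values by 4 (still ≥ 40) to hit 185.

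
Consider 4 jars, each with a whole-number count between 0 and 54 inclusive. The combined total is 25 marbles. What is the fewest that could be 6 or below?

Each value above 6 is at least 7, contributing at least 7 − 0 = 7 above the floor 0.
The sum exceeds the floor total 0 by 25, so at most ⌊25/7⌋ = 3 exceed 6, and at least 1 are ≤ 6.
Exactly 1 works: 1 value at 0 and 3 at 7 total 21; raise one of the low values by 4 (still ≤ 6) to hit 25.

1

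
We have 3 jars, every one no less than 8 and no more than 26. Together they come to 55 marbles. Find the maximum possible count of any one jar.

To make one jar as large as possible, make the other 2 as small as possible.
The other 2 contribute at least 2 × 8 = 16, leaving at most 55 − 16 = 39.
But each jar is capped at 26, so the maximum is 26.
Achievable: one at 26 and the other 2 totalling 29, which fits since 2 × 8 ≤ 29 ≤ 2 × 26.

26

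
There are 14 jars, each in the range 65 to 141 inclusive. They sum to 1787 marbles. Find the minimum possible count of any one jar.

To make one jar as small as possible, make the other 13 as large as possible.
The other 13 can take up 13 × 141 = 1833 ≥ 1787 − 65, so one jar can sit at its floor of 65.
Achievable: one at 65 and the other 13 totalling 1722, which fits since 13 × 65 ≤ 1722 ≤ 13 × 141.

65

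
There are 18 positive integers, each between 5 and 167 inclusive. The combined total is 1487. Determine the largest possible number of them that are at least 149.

9

Suppose k of them are at least 149. Those contribute at least 149 each and the other 18 − k at least 5 each.
So the total is at least 149k + 5(18 − k) = 90 + 144k. This must be ≤ 1487, giving k ≤ 9.
k = 9 is achieved by 9 values at 149 and 9 at 5, total 1386; add 101 to one value (staying below 149) to reach 1487.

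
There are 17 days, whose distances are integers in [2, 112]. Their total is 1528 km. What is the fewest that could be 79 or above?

If only k of them are at least 79, the other 17 − k are at most 78, so the total is at most k·112 + (17 − k)·78.
This must reach 1528, so k·112 + (17 − k)·78 ≥ 1528, giving k ≥ 6.
Exactly 6 works: 6 values at 112 and 11 at 78 total 1530; lower one of the high values by 2 (still ≥ 79) to hit 1528.

6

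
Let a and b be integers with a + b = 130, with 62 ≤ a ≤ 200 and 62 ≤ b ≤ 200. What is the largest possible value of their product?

For a fixed sum, the product ab is largest when a and b are as close as possible.
Taking a = 65 and b = 65 (both in [62, 200]) gives ab = 4225.

4225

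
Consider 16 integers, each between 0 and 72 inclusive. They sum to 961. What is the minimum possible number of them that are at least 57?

5

Suppose at most 16 − j of them reach 57; then j values are ≤ 56 and the rest ≤ 72.
The total is then ≤ 56·j + 72·(16 − j) = 1152 − 16j. For this to be ≥ 961 we need j ≤ 11, so at least 16 − 11 = 5 must reach 57.
Exactly 5 works: 5 values at 72 and 11 at 56 total 976; lower one of the high values by 15 (still ≥ 57) to hit 961.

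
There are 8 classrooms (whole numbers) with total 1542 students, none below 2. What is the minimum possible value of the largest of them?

The average is 1542/8 > 192, so not all 8 can be 192 or less; the largest is ≥ 193.
Achievable: 6 of them at 193 and 2 at 192 total 1542.

193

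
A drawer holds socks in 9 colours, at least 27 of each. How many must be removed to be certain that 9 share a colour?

73

You could draw 8 of every colour without reaching 9 of any — 72 in all.
One more forces 9 of some colour, so 72 + 1 = 73.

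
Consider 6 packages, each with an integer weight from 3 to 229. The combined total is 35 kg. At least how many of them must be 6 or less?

If only k of them are at most 6, the other 6 − k are at least 7, so the total is at least (6 − k)·7 + k·3.
This is ≤ 35, so (6 − k)·7 + 3k ≤ 35, which gives k ≥ 2.
Exactly 2 works: 2 values at 3 and 4 at 7 total 34; raise one of the low values by 1 (still ≤ 6) to hit 35.

2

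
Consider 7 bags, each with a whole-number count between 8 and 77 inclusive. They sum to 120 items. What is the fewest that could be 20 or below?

If only k of them are at most 20, the other 7 − k are at least 21, so the total is at least (7 − k)·21 + k·8.
This is ≤ 120, so (7 − k)·21 + 8k ≤ 120, which gives k ≥ 3.
Exactly 3 works: 3 values at 8 and 4 at 21 total 108; raise one of the low values by 12 (still ≤ 20) to hit 120.

3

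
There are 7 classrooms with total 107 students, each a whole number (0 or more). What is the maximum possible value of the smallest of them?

15

If every one of the 7 were at least 16, the total would be at least 7 × 16 = 112 > 107.
Equality holds with 5 values of 15 and 2 values of 16.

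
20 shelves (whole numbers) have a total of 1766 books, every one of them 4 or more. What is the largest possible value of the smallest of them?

88

If every one of the 20 were at least 89, the total would be at least 20 × 89 = 1780 > 1766.
Achievable: 14 of them at 88 and 6 at 89 total 1766.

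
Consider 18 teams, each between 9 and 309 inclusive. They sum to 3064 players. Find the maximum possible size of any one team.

To make one team as large as possible, make the other 17 as small as possible.
The other 17 contribute at least 17 × 9 = 153, leaving at most 3064 − 153 = 2911.
But each team is capped at 309, so the maximum is 309.
Achievable: one at 309 and the other 17 totalling 2755, which fits since 17 × 9 ≤ 2755 ≤ 17 × 309.

309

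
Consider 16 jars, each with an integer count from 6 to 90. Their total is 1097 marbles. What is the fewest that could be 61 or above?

5

Suppose at most 16 − j of them reach 61; then j values are ≤ 60 and the rest ≤ 90.
The total is then ≤ 60·j + 90·(16 − j) = 1440 − 30j. For this to be ≥ 1097 we need j ≤ 11, so at least 16 − 11 = 5 must reach 61.
Exactly 5 works: 5 values at 90 and 11 at 60 total 1110; lower one of the high values by 13 (still ≥ 61) to hit 1097.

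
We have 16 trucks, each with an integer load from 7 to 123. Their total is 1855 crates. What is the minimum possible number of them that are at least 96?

12

Each value short of 96 is at most 95, costing at least 123 − 95 = 28 against the maximum total of 1968.
We can afford to lose at most 1968 − 1855 = 113, so at most ⌊113/28⌋ = 4 fall short, and at least 12 are ≥ 96.
Exactly 12 works: 12 values at 123 and 4 at 95 total 1856; lower one of the high values by 1 (still ≥ 96) to hit 1855.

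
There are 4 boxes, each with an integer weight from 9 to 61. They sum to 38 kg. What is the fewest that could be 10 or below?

3

Each value above 10 is at least 11, contributing at least 11 − 9 = 2 above the floor 9.
The sum exceeds the floor total 36 by 2, so at most ⌊2/2⌋ = 1 exceed 10, and at least 3 are ≤ 10.
Exactly 3 works: 3 values at 9 and 1 at 11 total 38.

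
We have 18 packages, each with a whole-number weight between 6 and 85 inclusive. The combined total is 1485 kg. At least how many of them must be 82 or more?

If only k of them are at least 82, the other 18 − k are at most 81, so the total is at most k·85 + (18 − k)·81.
This must reach 1485, so k·85 + (18 − k)·81 ≥ 1485, giving k ≥ 7.
Exactly 7 works: 7 values at 85 and 11 at 81 total 1486; lower one of the high values by 1 (still ≥ 82) to hit 1485.

7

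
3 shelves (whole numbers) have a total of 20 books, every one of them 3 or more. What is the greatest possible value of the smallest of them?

6

The 3 values sum to 20, so their minimum is at most ⌊20/3⌋ = 6.
Equality holds with 1 value of 6 and 2 values of 7.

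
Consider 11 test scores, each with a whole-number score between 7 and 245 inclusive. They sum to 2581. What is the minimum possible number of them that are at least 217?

If only k of them are at least 217, the other 11 − k are at most 216, so the total is at most k·245 + (11 − k)·216.
This must reach 2581, so k·245 + (11 − k)·216 ≥ 2581, giving k ≥ 8.
Exactly 8 works: 8 values at 245 and 3 at 216 total 2608; lower one of the high values by 27 (still ≥ 217) to hit 2581.

8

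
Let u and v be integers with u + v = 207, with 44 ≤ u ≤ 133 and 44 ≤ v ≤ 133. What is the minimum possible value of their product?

9842

For a fixed sum, uv is smallest when u and v are as far apart as possible.
At the endpoint u = 74, v = 207 − 74 = 133, so uv = 74 × 133 = 9842.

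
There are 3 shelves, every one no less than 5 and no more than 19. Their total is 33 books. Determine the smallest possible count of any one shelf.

5

Minimizing one value means maximizing the remaining 2.
The other 2 can take up 2 × 19 = 38 ≥ 33 − 5, so one shelf can sit at its floor of 5.
Achievable: one at 5 and the other 2 totalling 28, which fits since 2 × 5 ≤ 28 ≤ 2 × 19.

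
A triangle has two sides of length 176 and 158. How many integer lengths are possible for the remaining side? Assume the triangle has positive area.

315

The triangle inequality gives |176 − 158| < c < 176 + 158, i.e. 18 < c < 334.
So c can be any integer from 19 to 333: 315 values.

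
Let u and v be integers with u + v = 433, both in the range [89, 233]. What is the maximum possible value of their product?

With u + v fixed, uv peaks when the two are closest together.
Taking u = 216 and v = 217 (both in [89, 233]) gives uv = 46872.

46872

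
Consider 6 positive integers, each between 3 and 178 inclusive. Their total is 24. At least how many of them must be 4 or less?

3

If only k of them are at most 4, the other 6 − k are at least 5, so the total is at least (6 − k)·5 + k·3.
This is ≤ 24, so (6 − k)·5 + 3k ≤ 24, which gives k ≥ 3.
Exactly 3 works: 3 values at 3 and 3 at 5 total 24.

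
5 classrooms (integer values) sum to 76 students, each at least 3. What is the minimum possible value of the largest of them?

16

The 5 values sum to 76, so their maximum is at least ⌈76/5⌉ = 16.
Taking 4 copies of 15 and 1 copy of 16 gives exactly 76, so 16 is attained.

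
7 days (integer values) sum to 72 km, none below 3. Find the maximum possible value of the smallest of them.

10

If every one of the 7 were at least 11, the total would be at least 7 × 11 = 77 > 72.
Achievable: 5 of them at 10 and 2 at 11 total 72.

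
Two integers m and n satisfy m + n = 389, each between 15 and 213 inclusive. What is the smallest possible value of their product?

For a fixed sum, mn is smallest when m and n are as far apart as possible.
At the endpoint m = 176, n = 389 − 176 = 213, so mn = 176 × 213 = 37488.

37488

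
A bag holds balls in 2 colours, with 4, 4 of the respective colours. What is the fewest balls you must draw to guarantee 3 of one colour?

In the worst case you take as many as possible of each colour without reaching 3: 2 + 2 = 4.
The next one must give 3 of some colour, so 4 + 1 = 5.

5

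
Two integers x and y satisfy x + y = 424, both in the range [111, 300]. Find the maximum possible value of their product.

With x + y fixed, xy peaks when the two are closest together.
Taking x = 212 and y = 212 (both in [111, 300]) gives xy = 44944.

44944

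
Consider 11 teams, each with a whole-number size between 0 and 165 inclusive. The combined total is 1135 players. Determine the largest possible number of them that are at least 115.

If k of the values are ≥ 115, the total is ≥ 115k + 0(11 − k).
Setting 115k + 0(11 − k) ≤ 1135 gives 115k ≤ 1135, so k ≤ 9.
k = 9 is achieved by 9 values at 115 and 2 at 0, total 1035; add 100 to one value (staying below 115) to reach 1135.

9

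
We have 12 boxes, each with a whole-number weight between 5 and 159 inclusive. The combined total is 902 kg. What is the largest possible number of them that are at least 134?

6

With k values at 134 or above and the rest at least 5, the sum is at least 60 + 129k.
Since the sum is 902, we need 129k ≤ 842, i.e. k ≤ 6.
k = 6 is achieved by 6 values at 134 and 6 at 5, total 834; add 68 to one value (staying below 134) to reach 902.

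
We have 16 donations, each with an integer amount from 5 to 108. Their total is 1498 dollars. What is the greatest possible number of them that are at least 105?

If k of the values are ≥ 105, the total is ≥ 105k + 5(16 − k).
Setting 105k + 5(16 − k) ≤ 1498 gives 100k ≤ 1418, so k ≤ 14.
k = 14 is achieved by 14 values at 105 and 2 at 5, total 1480; add 18 to one value (staying below 105) to reach 1498.

14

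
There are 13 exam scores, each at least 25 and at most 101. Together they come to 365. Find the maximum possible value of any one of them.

Maximizing one value means minimizing the remaining 12.
The other 12 contribute at least 12 × 25 = 300, leaving at most 365 − 300 = 65.
Since 65 ≤ 101, this is achievable: one at 65 and 12 at 25.

65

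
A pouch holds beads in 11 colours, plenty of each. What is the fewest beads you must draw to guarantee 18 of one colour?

You could draw 17 of every colour without reaching 18 of any — 187 in all.
One more forces 18 of some colour, so 187 + 1 = 188.

188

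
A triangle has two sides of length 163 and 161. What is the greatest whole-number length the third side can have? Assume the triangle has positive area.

The third side must be less than 163 + 161 = 324.
The largest integer below 324 is 323.

323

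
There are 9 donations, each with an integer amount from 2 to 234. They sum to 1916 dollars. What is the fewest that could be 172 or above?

If only k of them are at least 172, the other 9 − k are at most 171, so the total is at most k·234 + (9 − k)·171.
This must reach 1916, so k·234 + (9 − k)·171 ≥ 1916, giving k ≥ 6.
Exactly 6 works: 6 values at 234 and 3 at 171 total 1917; lower one of the high values by 1 (still ≥ 172) to hit 1916.

6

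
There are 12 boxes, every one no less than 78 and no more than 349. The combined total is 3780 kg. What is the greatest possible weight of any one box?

To make one box as large as possible, make the other 11 as small as possible.
The other 11 contribute at least 11 × 78 = 858, leaving at most 3780 − 858 = 2922.
But each box is capped at 349, so the maximum is 349.
Achievable: one at 349 and the other 11 totalling 3431, which fits since 11 × 78 ≤ 3431 ≤ 11 × 349.

349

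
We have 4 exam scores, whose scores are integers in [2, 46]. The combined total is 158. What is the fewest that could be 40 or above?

If only k of them are at least 40, the other 4 − k are at most 39, so the total is at most k·46 + (4 − k)·39.
This must reach 158, so k·46 + (4 − k)·39 ≥ 158, giving k ≥ 1.
Exactly 1 works: 1 value at 46 and 3 at 39 total 163; lower one of the high values by 5 (still ≥ 40) to hit 158.

1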